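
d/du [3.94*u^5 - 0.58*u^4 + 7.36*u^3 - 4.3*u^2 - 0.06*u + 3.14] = 19.7*u^4 - 2.32*u^3 + 22.08*u^2 - 8.6*u - 0.06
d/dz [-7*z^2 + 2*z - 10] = 2 - 14*z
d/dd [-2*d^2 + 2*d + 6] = 2 - 4*d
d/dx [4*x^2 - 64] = 8*x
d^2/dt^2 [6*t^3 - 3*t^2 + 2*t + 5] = 36*t - 6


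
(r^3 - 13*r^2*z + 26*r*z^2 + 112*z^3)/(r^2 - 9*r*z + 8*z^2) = (-r^2 + 5*r*z + 14*z^2)/(-r + z)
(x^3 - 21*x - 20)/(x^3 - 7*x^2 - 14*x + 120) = (x + 1)/(x - 6)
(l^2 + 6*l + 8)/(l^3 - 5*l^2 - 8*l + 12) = (l + 4)/(l^2 - 7*l + 6)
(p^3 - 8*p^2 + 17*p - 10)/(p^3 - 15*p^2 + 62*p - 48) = (p^2 - 7*p + 10)/(p^2 - 14*p + 48)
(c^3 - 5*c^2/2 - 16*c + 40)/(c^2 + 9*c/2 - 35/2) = (c^2 - 16)/(c + 7)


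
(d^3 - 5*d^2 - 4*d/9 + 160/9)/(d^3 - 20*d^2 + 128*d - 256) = (d^2 - d - 40/9)/(d^2 - 16*d + 64)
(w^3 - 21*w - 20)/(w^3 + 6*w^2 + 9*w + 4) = (w - 5)/(w + 1)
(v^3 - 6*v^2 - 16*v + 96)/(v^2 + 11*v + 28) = (v^2 - 10*v + 24)/(v + 7)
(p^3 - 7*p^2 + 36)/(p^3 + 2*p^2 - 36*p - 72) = (p - 3)/(p + 6)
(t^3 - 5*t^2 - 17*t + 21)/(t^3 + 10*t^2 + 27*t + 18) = (t^2 - 8*t + 7)/(t^2 + 7*t + 6)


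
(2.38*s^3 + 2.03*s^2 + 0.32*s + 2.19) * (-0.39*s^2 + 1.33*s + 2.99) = -0.9282*s^5 + 2.3737*s^4 + 9.6913*s^3 + 5.6412*s^2 + 3.8695*s + 6.5481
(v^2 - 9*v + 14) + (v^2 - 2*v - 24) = 2*v^2 - 11*v - 10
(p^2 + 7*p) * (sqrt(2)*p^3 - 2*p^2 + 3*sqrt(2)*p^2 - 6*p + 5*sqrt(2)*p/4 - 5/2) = sqrt(2)*p^5 - 2*p^4 + 10*sqrt(2)*p^4 - 20*p^3 + 89*sqrt(2)*p^3/4 - 89*p^2/2 + 35*sqrt(2)*p^2/4 - 35*p/2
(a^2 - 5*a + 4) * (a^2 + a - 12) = a^4 - 4*a^3 - 13*a^2 + 64*a - 48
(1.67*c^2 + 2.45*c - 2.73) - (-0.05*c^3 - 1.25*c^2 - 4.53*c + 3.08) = 0.05*c^3 + 2.92*c^2 + 6.98*c - 5.81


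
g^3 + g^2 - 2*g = g*(g - 1)*(g + 2)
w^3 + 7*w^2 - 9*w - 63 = (w - 3)*(w + 3)*(w + 7)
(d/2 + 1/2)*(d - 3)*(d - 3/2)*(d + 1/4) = d^4/2 - 13*d^3/8 - 7*d^2/16 + 9*d/4 + 9/16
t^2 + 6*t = t*(t + 6)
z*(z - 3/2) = z^2 - 3*z/2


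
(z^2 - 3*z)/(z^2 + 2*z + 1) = z*(z - 3)/(z^2 + 2*z + 1)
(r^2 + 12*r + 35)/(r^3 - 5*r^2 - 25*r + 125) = (r + 7)/(r^2 - 10*r + 25)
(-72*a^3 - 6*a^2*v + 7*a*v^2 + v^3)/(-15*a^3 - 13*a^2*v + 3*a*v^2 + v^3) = (24*a^2 + 10*a*v + v^2)/(5*a^2 + 6*a*v + v^2)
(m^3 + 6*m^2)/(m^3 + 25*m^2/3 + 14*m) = 3*m/(3*m + 7)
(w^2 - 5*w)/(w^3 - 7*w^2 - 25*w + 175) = w/(w^2 - 2*w - 35)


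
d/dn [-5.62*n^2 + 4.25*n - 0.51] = 4.25 - 11.24*n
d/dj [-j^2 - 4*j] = -2*j - 4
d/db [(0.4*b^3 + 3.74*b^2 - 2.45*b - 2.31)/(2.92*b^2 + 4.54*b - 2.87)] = (1.168*b^4 + 3.632*b^3 + 20.6896*b^2 - 7.9772*b + 17.5189)/(8.5264*b^4 + 26.5136*b^3 + 3.8508*b^2 - 26.0596*b + 8.2369)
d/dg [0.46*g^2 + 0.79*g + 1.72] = 0.92*g + 0.79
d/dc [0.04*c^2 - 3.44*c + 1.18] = 0.08*c - 3.44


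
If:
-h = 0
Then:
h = 0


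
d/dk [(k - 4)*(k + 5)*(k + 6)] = 3*k^2 + 14*k - 14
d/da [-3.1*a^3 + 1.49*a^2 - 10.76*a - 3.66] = -9.3*a^2 + 2.98*a - 10.76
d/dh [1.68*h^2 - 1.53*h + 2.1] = 3.36*h - 1.53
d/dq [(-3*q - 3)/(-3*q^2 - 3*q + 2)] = 3*(3*q^2 + 3*q - 3*(q + 1)*(2*q + 1) - 2)/(3*q^2 + 3*q - 2)^2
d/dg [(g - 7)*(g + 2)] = 2*g - 5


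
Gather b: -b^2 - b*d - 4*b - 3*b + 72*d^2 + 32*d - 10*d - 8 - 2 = -b^2 + b*(-d - 7) + 72*d^2 + 22*d - 10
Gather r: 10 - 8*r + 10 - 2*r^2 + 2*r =-2*r^2 - 6*r + 20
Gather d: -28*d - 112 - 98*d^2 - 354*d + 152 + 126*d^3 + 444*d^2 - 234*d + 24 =126*d^3 + 346*d^2 - 616*d + 64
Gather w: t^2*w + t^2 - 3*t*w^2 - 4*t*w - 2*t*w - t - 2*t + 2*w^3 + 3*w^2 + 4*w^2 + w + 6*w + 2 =t^2 - 3*t + 2*w^3 + w^2*(7 - 3*t) + w*(t^2 - 6*t + 7) + 2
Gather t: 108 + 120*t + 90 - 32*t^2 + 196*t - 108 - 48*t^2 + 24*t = -80*t^2 + 340*t + 90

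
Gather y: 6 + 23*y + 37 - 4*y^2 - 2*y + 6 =-4*y^2 + 21*y + 49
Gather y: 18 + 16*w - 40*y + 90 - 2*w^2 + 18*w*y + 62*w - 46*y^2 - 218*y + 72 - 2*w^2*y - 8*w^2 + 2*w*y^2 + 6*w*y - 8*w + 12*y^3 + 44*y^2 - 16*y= -10*w^2 + 70*w + 12*y^3 + y^2*(2*w - 2) + y*(-2*w^2 + 24*w - 274) + 180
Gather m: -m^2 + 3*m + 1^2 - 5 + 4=-m^2 + 3*m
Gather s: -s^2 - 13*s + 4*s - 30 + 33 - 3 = -s^2 - 9*s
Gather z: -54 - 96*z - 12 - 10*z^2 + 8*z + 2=-10*z^2 - 88*z - 64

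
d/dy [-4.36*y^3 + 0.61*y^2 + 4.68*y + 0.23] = -13.08*y^2 + 1.22*y + 4.68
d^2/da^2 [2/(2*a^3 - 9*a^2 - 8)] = 12*(-12*a^2*(a - 3)^2 + (3 - 2*a)*(-2*a^3 + 9*a^2 + 8))/(-2*a^3 + 9*a^2 + 8)^3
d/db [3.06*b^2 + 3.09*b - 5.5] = 6.12*b + 3.09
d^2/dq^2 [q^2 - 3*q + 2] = 2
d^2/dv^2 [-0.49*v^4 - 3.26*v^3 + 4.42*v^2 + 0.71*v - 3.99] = -5.88*v^2 - 19.56*v + 8.84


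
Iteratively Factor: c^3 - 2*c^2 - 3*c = (c + 1)*(c^2 - 3*c) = c*(c + 1)*(c - 3)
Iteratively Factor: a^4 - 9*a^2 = (a + 3)*(a^3 - 3*a^2) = a*(a + 3)*(a^2 - 3*a) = a^2*(a + 3)*(a - 3)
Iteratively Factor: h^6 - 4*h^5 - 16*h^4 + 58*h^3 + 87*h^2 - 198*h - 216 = (h - 3)*(h^5 - h^4 - 19*h^3 + h^2 + 90*h + 72) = (h - 3)*(h + 3)*(h^4 - 4*h^3 - 7*h^2 + 22*h + 24) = (h - 4)*(h - 3)*(h + 3)*(h^3 - 7*h - 6) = (h - 4)*(h - 3)*(h + 1)*(h + 3)*(h^2 - h - 6) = (h - 4)*(h - 3)^2*(h + 1)*(h + 3)*(h + 2)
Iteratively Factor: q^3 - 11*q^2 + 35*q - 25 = (q - 5)*(q^2 - 6*q + 5) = (q - 5)^2*(q - 1)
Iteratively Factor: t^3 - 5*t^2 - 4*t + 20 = (t - 2)*(t^2 - 3*t - 10) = (t - 5)*(t - 2)*(t + 2)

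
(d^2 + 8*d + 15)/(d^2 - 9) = (d + 5)/(d - 3)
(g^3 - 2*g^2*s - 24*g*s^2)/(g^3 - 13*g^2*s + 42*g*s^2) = (-g - 4*s)/(-g + 7*s)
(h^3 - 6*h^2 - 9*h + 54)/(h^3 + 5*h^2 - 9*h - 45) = (h - 6)/(h + 5)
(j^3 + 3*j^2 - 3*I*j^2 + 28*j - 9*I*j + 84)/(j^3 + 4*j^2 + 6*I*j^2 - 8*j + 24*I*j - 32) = (j^2 + j*(3 - 7*I) - 21*I)/(j^2 + 2*j*(2 + I) + 8*I)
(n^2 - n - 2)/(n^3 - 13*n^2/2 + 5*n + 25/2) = 2*(n - 2)/(2*n^2 - 15*n + 25)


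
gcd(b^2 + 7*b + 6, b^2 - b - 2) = b + 1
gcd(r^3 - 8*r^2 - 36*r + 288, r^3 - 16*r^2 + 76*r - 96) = r^2 - 14*r + 48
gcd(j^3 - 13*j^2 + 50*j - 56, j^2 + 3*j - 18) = 1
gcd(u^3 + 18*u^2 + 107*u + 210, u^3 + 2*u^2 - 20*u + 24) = u + 6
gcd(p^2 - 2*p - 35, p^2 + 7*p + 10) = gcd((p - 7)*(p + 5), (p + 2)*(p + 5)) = p + 5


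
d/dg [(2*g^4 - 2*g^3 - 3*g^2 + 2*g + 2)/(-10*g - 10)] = g*(-6*g^3 - 4*g^2 + 9*g + 6)/(10*(g^2 + 2*g + 1))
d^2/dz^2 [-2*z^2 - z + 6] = -4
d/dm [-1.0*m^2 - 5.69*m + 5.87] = -2.0*m - 5.69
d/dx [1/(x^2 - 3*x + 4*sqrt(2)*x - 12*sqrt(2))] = (-2*x - 4*sqrt(2) + 3)/(x^2 - 3*x + 4*sqrt(2)*x - 12*sqrt(2))^2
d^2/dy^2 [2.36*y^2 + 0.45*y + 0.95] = 4.72000000000000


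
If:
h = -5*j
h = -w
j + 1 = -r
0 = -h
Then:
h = 0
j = 0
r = -1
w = 0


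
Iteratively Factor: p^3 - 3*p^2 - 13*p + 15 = (p - 1)*(p^2 - 2*p - 15) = (p - 1)*(p + 3)*(p - 5)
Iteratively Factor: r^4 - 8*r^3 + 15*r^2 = (r)*(r^3 - 8*r^2 + 15*r) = r^2*(r^2 - 8*r + 15) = r^2*(r - 5)*(r - 3)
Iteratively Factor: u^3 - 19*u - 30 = (u + 3)*(u^2 - 3*u - 10) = (u + 2)*(u + 3)*(u - 5)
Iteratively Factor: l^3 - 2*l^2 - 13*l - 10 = (l - 5)*(l^2 + 3*l + 2) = (l - 5)*(l + 2)*(l + 1)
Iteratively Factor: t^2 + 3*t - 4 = (t - 1)*(t + 4)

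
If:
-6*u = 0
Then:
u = 0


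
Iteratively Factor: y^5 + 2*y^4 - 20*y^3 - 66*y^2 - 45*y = (y + 1)*(y^4 + y^3 - 21*y^2 - 45*y) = (y + 1)*(y + 3)*(y^3 - 2*y^2 - 15*y) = (y - 5)*(y + 1)*(y + 3)*(y^2 + 3*y) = (y - 5)*(y + 1)*(y + 3)^2*(y)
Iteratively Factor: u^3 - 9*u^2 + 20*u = (u)*(u^2 - 9*u + 20) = u*(u - 4)*(u - 5)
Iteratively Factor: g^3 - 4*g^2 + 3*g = (g)*(g^2 - 4*g + 3) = g*(g - 3)*(g - 1)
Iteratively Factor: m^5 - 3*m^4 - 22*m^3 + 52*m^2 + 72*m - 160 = (m - 2)*(m^4 - m^3 - 24*m^2 + 4*m + 80) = (m - 2)^2*(m^3 + m^2 - 22*m - 40) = (m - 5)*(m - 2)^2*(m^2 + 6*m + 8) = (m - 5)*(m - 2)^2*(m + 2)*(m + 4)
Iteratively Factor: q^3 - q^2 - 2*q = (q + 1)*(q^2 - 2*q) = (q - 2)*(q + 1)*(q)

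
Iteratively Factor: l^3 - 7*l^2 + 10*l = (l - 5)*(l^2 - 2*l) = (l - 5)*(l - 2)*(l)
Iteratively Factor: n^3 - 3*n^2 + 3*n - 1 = (n - 1)*(n^2 - 2*n + 1) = (n - 1)^2*(n - 1)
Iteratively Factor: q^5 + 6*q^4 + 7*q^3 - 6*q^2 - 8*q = (q + 1)*(q^4 + 5*q^3 + 2*q^2 - 8*q) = q*(q + 1)*(q^3 + 5*q^2 + 2*q - 8) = q*(q + 1)*(q + 4)*(q^2 + q - 2) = q*(q + 1)*(q + 2)*(q + 4)*(q - 1)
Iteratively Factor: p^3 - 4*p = (p + 2)*(p^2 - 2*p) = (p - 2)*(p + 2)*(p)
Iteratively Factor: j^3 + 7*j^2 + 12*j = (j + 3)*(j^2 + 4*j) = (j + 3)*(j + 4)*(j)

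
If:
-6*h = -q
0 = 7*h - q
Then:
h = 0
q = 0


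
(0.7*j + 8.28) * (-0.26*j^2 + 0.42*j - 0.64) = -0.182*j^3 - 1.8588*j^2 + 3.0296*j - 5.2992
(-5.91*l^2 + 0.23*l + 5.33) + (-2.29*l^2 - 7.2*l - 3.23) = -8.2*l^2 - 6.97*l + 2.1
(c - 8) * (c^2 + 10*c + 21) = c^3 + 2*c^2 - 59*c - 168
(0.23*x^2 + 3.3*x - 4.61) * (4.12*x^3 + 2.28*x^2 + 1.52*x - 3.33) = 0.9476*x^5 + 14.1204*x^4 - 11.1196*x^3 - 6.2607*x^2 - 17.9962*x + 15.3513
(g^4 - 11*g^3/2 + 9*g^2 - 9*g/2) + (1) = g^4 - 11*g^3/2 + 9*g^2 - 9*g/2 + 1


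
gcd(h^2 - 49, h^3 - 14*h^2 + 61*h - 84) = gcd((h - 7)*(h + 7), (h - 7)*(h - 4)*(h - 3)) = h - 7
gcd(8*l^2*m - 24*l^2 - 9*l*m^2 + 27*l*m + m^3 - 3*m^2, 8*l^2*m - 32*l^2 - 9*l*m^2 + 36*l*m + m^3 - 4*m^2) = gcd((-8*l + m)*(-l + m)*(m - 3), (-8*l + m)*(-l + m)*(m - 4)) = 8*l^2 - 9*l*m + m^2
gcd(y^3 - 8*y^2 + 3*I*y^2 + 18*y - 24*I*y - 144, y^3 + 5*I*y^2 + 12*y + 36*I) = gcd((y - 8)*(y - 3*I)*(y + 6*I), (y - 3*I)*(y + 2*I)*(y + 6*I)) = y^2 + 3*I*y + 18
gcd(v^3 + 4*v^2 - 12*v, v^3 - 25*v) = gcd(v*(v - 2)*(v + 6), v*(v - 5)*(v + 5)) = v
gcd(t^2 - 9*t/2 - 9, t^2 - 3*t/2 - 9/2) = t + 3/2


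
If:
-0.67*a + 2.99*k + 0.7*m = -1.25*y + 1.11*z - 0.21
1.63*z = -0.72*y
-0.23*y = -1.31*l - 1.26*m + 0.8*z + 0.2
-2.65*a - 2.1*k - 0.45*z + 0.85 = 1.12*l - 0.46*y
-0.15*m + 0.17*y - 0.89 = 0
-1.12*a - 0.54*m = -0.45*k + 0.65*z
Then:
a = 1.38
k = -1.25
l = 1.84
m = -2.09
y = 3.39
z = -1.50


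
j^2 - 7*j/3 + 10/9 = (j - 5/3)*(j - 2/3)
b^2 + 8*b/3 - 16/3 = (b - 4/3)*(b + 4)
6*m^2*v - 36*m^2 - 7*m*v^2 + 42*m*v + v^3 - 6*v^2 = (-6*m + v)*(-m + v)*(v - 6)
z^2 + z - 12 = (z - 3)*(z + 4)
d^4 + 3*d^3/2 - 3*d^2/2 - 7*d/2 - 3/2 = (d - 3/2)*(d + 1)^3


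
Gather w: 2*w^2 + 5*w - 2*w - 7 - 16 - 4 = 2*w^2 + 3*w - 27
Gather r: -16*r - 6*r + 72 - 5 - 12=55 - 22*r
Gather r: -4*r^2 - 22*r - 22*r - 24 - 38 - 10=-4*r^2 - 44*r - 72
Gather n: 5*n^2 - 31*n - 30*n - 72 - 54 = 5*n^2 - 61*n - 126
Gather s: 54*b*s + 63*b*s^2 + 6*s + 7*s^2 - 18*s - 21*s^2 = s^2*(63*b - 14) + s*(54*b - 12)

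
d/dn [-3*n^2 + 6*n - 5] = 6 - 6*n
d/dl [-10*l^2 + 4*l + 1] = 4 - 20*l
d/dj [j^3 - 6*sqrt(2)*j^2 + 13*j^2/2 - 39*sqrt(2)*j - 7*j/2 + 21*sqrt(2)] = 3*j^2 - 12*sqrt(2)*j + 13*j - 39*sqrt(2) - 7/2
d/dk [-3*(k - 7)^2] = 42 - 6*k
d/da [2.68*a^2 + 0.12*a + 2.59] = 5.36*a + 0.12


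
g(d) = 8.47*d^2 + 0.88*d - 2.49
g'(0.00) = 0.88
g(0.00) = -2.49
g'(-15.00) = -253.22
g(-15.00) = 1890.06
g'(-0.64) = -9.96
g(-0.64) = 0.42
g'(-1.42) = -23.17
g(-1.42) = 13.34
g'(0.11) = 2.74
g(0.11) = -2.29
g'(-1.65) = -27.07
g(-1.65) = 19.12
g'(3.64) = 62.54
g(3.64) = 112.94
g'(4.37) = 74.91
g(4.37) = 163.11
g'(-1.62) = -26.56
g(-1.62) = 18.31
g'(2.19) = 37.98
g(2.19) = 40.06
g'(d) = 16.94*d + 0.88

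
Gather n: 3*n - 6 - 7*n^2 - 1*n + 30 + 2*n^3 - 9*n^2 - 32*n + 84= 2*n^3 - 16*n^2 - 30*n + 108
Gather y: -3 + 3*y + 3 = 3*y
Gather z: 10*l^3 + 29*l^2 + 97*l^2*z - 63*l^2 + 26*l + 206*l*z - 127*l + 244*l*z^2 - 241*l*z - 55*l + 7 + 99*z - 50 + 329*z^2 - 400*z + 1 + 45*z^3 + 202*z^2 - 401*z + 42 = 10*l^3 - 34*l^2 - 156*l + 45*z^3 + z^2*(244*l + 531) + z*(97*l^2 - 35*l - 702)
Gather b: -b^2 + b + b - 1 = -b^2 + 2*b - 1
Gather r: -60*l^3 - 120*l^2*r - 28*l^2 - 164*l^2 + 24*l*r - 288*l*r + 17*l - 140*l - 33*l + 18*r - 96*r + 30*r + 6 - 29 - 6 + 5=-60*l^3 - 192*l^2 - 156*l + r*(-120*l^2 - 264*l - 48) - 24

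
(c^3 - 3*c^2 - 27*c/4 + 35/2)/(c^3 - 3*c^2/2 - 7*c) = (c^2 + c/2 - 5)/(c*(c + 2))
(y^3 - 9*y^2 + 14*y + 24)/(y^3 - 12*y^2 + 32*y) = (y^2 - 5*y - 6)/(y*(y - 8))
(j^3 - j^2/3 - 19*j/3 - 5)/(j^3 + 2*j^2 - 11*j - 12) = (j + 5/3)/(j + 4)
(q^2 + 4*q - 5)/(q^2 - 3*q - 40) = (q - 1)/(q - 8)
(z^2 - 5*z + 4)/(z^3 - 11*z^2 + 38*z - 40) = (z - 1)/(z^2 - 7*z + 10)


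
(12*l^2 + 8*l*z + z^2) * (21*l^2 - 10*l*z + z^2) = 252*l^4 + 48*l^3*z - 47*l^2*z^2 - 2*l*z^3 + z^4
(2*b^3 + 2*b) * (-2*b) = -4*b^4 - 4*b^2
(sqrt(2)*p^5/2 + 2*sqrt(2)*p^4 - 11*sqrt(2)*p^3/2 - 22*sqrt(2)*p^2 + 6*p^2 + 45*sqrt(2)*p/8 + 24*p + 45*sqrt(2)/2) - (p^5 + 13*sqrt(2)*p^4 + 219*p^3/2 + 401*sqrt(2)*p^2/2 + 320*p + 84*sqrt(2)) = -p^5 + sqrt(2)*p^5/2 - 11*sqrt(2)*p^4 - 219*p^3/2 - 11*sqrt(2)*p^3/2 - 445*sqrt(2)*p^2/2 + 6*p^2 - 296*p + 45*sqrt(2)*p/8 - 123*sqrt(2)/2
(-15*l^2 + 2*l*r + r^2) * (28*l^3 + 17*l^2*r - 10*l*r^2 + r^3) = -420*l^5 - 199*l^4*r + 212*l^3*r^2 - 18*l^2*r^3 - 8*l*r^4 + r^5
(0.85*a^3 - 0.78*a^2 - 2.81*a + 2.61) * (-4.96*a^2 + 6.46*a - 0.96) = -4.216*a^5 + 9.3598*a^4 + 8.0828*a^3 - 30.3494*a^2 + 19.5582*a - 2.5056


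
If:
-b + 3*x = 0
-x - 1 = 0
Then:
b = -3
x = -1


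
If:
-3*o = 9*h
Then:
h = -o/3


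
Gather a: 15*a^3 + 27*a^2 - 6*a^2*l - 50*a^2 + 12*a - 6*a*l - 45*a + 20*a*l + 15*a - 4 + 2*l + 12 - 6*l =15*a^3 + a^2*(-6*l - 23) + a*(14*l - 18) - 4*l + 8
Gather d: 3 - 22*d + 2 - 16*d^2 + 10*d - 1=-16*d^2 - 12*d + 4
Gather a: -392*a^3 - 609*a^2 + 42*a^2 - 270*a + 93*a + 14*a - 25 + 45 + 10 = -392*a^3 - 567*a^2 - 163*a + 30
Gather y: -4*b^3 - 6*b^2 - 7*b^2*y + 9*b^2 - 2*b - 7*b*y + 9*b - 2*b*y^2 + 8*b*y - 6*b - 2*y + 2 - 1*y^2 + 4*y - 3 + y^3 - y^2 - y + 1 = -4*b^3 + 3*b^2 + b + y^3 + y^2*(-2*b - 2) + y*(-7*b^2 + b + 1)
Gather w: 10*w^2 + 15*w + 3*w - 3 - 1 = 10*w^2 + 18*w - 4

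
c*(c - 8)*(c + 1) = c^3 - 7*c^2 - 8*c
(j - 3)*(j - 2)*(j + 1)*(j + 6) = j^4 + 2*j^3 - 23*j^2 + 12*j + 36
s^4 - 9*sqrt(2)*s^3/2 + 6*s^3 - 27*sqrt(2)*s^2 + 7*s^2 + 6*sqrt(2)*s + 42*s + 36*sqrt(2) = (s + 6)*(s - 3*sqrt(2))*(s - 2*sqrt(2))*(s + sqrt(2)/2)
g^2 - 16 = (g - 4)*(g + 4)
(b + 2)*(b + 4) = b^2 + 6*b + 8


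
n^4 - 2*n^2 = n^2*(n - sqrt(2))*(n + sqrt(2))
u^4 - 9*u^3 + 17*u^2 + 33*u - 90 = (u - 5)*(u - 3)^2*(u + 2)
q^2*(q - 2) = q^3 - 2*q^2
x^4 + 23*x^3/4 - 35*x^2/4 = x^2*(x - 5/4)*(x + 7)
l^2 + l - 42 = (l - 6)*(l + 7)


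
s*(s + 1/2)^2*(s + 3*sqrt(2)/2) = s^4 + s^3 + 3*sqrt(2)*s^3/2 + s^2/4 + 3*sqrt(2)*s^2/2 + 3*sqrt(2)*s/8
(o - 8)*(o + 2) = o^2 - 6*o - 16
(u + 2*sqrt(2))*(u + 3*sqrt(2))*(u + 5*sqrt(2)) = u^3 + 10*sqrt(2)*u^2 + 62*u + 60*sqrt(2)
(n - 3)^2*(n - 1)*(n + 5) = n^4 - 2*n^3 - 20*n^2 + 66*n - 45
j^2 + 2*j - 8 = (j - 2)*(j + 4)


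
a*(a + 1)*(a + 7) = a^3 + 8*a^2 + 7*a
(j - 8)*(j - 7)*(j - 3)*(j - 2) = j^4 - 20*j^3 + 137*j^2 - 370*j + 336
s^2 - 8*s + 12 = (s - 6)*(s - 2)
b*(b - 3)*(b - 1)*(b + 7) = b^4 + 3*b^3 - 25*b^2 + 21*b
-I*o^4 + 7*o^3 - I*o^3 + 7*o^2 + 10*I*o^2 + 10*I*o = o*(o + 2*I)*(o + 5*I)*(-I*o - I)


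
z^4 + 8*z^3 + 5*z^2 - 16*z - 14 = (z + 1)*(z + 7)*(z - sqrt(2))*(z + sqrt(2))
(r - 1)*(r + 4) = r^2 + 3*r - 4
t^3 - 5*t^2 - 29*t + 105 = (t - 7)*(t - 3)*(t + 5)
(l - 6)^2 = l^2 - 12*l + 36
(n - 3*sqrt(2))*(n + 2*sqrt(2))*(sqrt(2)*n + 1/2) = sqrt(2)*n^3 - 3*n^2/2 - 25*sqrt(2)*n/2 - 6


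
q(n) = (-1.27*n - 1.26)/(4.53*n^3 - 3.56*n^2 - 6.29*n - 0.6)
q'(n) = (-1.27*n - 1.26)*(-13.59*n^2 + 7.12*n + 6.29)/(4.53*n^3 - 3.56*n^2 - 6.29*n - 0.6)^2 - 1.27/(4.53*n^3 - 3.56*n^2 - 6.29*n - 0.6)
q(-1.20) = -0.04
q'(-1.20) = 0.05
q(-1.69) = -0.04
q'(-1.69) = -0.02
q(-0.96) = 0.02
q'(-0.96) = 0.84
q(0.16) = 0.87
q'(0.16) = -2.92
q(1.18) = 0.50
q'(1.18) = 0.61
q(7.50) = -0.01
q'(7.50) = 0.00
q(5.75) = -0.01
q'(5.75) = 0.01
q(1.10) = 0.46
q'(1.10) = 0.40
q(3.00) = -0.07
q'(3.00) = 0.08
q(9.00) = -0.00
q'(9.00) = 0.00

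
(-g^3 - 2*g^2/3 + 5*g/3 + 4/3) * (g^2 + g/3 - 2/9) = -g^5 - g^4 + 5*g^3/3 + 55*g^2/27 + 2*g/27 - 8/27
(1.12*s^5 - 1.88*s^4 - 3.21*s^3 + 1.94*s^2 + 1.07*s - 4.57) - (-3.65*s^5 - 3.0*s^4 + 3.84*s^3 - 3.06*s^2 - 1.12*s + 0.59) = 4.77*s^5 + 1.12*s^4 - 7.05*s^3 + 5.0*s^2 + 2.19*s - 5.16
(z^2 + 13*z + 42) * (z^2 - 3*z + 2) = z^4 + 10*z^3 + 5*z^2 - 100*z + 84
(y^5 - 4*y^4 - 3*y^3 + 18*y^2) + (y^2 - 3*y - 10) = y^5 - 4*y^4 - 3*y^3 + 19*y^2 - 3*y - 10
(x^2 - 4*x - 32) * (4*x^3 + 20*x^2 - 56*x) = 4*x^5 + 4*x^4 - 264*x^3 - 416*x^2 + 1792*x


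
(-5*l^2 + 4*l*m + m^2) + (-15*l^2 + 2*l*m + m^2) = -20*l^2 + 6*l*m + 2*m^2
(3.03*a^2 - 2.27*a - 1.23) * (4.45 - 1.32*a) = -3.9996*a^3 + 16.4799*a^2 - 8.4779*a - 5.4735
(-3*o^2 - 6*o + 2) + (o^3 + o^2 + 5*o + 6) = o^3 - 2*o^2 - o + 8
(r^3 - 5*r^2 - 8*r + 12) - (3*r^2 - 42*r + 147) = r^3 - 8*r^2 + 34*r - 135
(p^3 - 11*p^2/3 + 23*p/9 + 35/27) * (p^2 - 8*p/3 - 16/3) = p^5 - 19*p^4/3 + 7*p^3 + 379*p^2/27 - 1384*p/81 - 560/81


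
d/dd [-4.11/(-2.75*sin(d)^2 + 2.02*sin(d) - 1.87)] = (8.3022 - 22.605*sin(d))*cos(d)/(2.75*sin(d)^2 - 2.02*sin(d) + 1.87)^2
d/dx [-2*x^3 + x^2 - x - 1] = -6*x^2 + 2*x - 1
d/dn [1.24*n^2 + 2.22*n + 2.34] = 2.48*n + 2.22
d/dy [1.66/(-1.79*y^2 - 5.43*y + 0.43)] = (5.9428*y + 9.0138)/(1.79*y^2 + 5.43*y - 0.43)^2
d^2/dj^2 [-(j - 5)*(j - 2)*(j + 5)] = 4 - 6*j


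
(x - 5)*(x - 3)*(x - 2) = x^3 - 10*x^2 + 31*x - 30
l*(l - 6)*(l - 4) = l^3 - 10*l^2 + 24*l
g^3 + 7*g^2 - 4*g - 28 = (g - 2)*(g + 2)*(g + 7)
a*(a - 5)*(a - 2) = a^3 - 7*a^2 + 10*a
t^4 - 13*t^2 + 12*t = t*(t - 3)*(t - 1)*(t + 4)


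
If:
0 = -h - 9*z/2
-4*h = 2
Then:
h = -1/2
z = 1/9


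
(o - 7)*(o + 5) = o^2 - 2*o - 35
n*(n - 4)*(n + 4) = n^3 - 16*n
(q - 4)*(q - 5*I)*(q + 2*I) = q^3 - 4*q^2 - 3*I*q^2 + 10*q + 12*I*q - 40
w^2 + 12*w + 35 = (w + 5)*(w + 7)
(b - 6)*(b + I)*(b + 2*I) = b^3 - 6*b^2 + 3*I*b^2 - 2*b - 18*I*b + 12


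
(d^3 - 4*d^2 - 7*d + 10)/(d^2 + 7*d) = (d^3 - 4*d^2 - 7*d + 10)/(d*(d + 7))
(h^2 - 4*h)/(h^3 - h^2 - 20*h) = (4 - h)/(-h^2 + h + 20)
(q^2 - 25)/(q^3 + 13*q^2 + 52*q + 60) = (q - 5)/(q^2 + 8*q + 12)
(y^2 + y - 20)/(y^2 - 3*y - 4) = (y + 5)/(y + 1)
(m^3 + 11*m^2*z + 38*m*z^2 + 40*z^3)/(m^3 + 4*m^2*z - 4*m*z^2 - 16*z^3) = (-m - 5*z)/(-m + 2*z)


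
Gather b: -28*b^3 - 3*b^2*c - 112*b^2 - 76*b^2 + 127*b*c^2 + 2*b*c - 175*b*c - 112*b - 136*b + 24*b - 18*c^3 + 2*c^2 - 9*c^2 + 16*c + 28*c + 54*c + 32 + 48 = -28*b^3 + b^2*(-3*c - 188) + b*(127*c^2 - 173*c - 224) - 18*c^3 - 7*c^2 + 98*c + 80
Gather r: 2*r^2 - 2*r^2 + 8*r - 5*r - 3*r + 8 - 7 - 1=0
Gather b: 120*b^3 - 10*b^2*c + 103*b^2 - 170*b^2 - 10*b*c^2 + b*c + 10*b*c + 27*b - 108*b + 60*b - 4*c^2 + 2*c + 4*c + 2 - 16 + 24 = 120*b^3 + b^2*(-10*c - 67) + b*(-10*c^2 + 11*c - 21) - 4*c^2 + 6*c + 10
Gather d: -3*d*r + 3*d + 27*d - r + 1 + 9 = d*(30 - 3*r) - r + 10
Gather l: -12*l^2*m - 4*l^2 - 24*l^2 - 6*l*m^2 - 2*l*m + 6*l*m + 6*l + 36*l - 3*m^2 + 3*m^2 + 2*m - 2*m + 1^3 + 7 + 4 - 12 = l^2*(-12*m - 28) + l*(-6*m^2 + 4*m + 42)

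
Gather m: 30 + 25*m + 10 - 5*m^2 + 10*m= -5*m^2 + 35*m + 40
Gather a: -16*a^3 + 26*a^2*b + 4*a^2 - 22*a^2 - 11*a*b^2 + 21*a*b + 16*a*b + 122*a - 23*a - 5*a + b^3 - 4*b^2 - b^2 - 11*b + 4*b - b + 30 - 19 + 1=-16*a^3 + a^2*(26*b - 18) + a*(-11*b^2 + 37*b + 94) + b^3 - 5*b^2 - 8*b + 12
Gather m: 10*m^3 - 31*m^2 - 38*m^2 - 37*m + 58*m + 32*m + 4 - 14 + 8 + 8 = 10*m^3 - 69*m^2 + 53*m + 6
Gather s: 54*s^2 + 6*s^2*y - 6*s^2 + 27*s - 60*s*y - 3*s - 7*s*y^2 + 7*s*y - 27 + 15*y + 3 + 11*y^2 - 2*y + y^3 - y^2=s^2*(6*y + 48) + s*(-7*y^2 - 53*y + 24) + y^3 + 10*y^2 + 13*y - 24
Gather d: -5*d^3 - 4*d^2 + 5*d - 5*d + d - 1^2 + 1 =-5*d^3 - 4*d^2 + d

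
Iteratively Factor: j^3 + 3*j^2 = (j)*(j^2 + 3*j) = j^2*(j + 3)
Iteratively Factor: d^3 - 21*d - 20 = (d + 4)*(d^2 - 4*d - 5) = (d - 5)*(d + 4)*(d + 1)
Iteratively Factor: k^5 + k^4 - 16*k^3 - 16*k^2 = (k)*(k^4 + k^3 - 16*k^2 - 16*k) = k*(k + 1)*(k^3 - 16*k) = k^2*(k + 1)*(k^2 - 16) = k^2*(k + 1)*(k + 4)*(k - 4)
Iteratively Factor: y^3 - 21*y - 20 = (y + 4)*(y^2 - 4*y - 5) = (y + 1)*(y + 4)*(y - 5)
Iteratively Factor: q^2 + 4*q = (q)*(q + 4)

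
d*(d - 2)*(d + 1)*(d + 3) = d^4 + 2*d^3 - 5*d^2 - 6*d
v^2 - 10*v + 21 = (v - 7)*(v - 3)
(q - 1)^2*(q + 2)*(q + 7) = q^4 + 7*q^3 - 3*q^2 - 19*q + 14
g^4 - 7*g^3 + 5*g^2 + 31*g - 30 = (g - 5)*(g - 3)*(g - 1)*(g + 2)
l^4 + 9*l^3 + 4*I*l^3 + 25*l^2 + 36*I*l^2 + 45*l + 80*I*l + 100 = (l + 4)*(l + 5)*(l - I)*(l + 5*I)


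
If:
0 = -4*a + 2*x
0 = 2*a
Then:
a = 0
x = 0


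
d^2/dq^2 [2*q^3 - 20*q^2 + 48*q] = 12*q - 40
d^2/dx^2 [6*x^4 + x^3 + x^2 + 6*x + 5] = 72*x^2 + 6*x + 2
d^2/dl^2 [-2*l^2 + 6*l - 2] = -4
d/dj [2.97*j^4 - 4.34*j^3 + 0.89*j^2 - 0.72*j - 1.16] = 11.88*j^3 - 13.02*j^2 + 1.78*j - 0.72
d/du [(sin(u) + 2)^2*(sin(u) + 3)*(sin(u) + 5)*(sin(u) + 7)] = (5*sin(u)^4 + 76*sin(u)^3 + 405*sin(u)^2 + 898*sin(u) + 704)*cos(u)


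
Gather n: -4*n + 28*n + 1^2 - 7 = 24*n - 6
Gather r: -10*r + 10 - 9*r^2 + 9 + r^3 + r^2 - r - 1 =r^3 - 8*r^2 - 11*r + 18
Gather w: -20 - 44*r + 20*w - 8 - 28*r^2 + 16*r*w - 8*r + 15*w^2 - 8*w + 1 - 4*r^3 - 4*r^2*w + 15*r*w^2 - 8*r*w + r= -4*r^3 - 28*r^2 - 51*r + w^2*(15*r + 15) + w*(-4*r^2 + 8*r + 12) - 27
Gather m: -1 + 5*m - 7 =5*m - 8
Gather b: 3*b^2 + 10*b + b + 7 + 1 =3*b^2 + 11*b + 8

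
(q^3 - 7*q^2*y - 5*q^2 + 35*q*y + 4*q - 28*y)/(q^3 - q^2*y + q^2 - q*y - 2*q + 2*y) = (-q^2 + 7*q*y + 4*q - 28*y)/(-q^2 + q*y - 2*q + 2*y)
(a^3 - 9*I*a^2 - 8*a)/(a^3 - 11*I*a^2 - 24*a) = (a - I)/(a - 3*I)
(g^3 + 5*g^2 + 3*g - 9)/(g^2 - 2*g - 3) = (-g^3 - 5*g^2 - 3*g + 9)/(-g^2 + 2*g + 3)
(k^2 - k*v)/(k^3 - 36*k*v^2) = (k - v)/(k^2 - 36*v^2)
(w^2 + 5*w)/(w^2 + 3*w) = (w + 5)/(w + 3)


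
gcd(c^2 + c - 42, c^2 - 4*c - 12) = c - 6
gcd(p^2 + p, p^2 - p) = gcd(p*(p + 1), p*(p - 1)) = p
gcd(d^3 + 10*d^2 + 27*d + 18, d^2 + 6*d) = d + 6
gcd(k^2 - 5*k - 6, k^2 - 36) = k - 6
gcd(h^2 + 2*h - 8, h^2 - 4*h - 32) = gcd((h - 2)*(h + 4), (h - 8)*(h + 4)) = h + 4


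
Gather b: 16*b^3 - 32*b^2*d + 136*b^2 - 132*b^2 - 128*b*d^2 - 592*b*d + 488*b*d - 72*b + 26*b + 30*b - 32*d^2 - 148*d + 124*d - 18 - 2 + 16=16*b^3 + b^2*(4 - 32*d) + b*(-128*d^2 - 104*d - 16) - 32*d^2 - 24*d - 4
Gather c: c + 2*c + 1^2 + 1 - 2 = 3*c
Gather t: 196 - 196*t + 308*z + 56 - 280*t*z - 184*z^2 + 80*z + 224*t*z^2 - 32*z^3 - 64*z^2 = t*(224*z^2 - 280*z - 196) - 32*z^3 - 248*z^2 + 388*z + 252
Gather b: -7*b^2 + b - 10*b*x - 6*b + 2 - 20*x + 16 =-7*b^2 + b*(-10*x - 5) - 20*x + 18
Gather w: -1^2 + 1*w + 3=w + 2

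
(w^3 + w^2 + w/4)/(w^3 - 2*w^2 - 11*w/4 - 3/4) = w/(w - 3)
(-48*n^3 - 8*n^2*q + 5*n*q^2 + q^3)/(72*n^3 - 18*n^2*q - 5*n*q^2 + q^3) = (4*n + q)/(-6*n + q)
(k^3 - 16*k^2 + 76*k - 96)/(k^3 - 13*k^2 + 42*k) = (k^2 - 10*k + 16)/(k*(k - 7))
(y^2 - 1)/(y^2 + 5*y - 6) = (y + 1)/(y + 6)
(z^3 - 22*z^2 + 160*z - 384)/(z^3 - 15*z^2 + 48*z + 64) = (z - 6)/(z + 1)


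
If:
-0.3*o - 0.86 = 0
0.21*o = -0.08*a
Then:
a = 7.52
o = -2.87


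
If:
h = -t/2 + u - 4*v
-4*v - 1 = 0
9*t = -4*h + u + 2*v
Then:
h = 17*u/14 + 37/28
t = -3*u/7 - 9/14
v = -1/4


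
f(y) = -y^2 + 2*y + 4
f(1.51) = 4.74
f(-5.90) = -42.61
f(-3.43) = -14.62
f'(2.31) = -2.62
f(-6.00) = -44.00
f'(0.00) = 2.00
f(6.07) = -20.70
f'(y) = 2 - 2*y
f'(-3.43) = 8.86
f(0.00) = 4.00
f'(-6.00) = 14.00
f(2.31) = 3.28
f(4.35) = -6.22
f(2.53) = 2.66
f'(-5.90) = 13.80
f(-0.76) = 1.90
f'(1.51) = -1.02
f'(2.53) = -3.06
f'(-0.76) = 3.52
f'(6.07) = -10.14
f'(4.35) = -6.70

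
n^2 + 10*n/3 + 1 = (n + 1/3)*(n + 3)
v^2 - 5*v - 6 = (v - 6)*(v + 1)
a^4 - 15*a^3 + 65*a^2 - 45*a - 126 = (a - 7)*(a - 6)*(a - 3)*(a + 1)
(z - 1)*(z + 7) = z^2 + 6*z - 7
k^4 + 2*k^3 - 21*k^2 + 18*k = k*(k - 3)*(k - 1)*(k + 6)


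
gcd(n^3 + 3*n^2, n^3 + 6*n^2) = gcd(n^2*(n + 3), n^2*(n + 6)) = n^2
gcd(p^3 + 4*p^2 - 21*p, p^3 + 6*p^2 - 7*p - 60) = p - 3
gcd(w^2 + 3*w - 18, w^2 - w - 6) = w - 3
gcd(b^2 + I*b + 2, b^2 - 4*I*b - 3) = b - I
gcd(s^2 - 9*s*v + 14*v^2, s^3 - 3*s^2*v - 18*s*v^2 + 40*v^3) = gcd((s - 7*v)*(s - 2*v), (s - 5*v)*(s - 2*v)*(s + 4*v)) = s - 2*v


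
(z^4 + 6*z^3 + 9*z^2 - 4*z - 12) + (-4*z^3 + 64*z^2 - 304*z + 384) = z^4 + 2*z^3 + 73*z^2 - 308*z + 372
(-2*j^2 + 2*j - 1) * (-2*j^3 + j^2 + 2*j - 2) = 4*j^5 - 6*j^4 + 7*j^2 - 6*j + 2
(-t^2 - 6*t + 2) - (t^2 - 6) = -2*t^2 - 6*t + 8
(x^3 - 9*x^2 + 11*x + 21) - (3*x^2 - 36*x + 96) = x^3 - 12*x^2 + 47*x - 75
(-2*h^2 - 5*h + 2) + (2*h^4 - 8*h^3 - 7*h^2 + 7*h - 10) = 2*h^4 - 8*h^3 - 9*h^2 + 2*h - 8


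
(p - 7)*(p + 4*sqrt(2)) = p^2 - 7*p + 4*sqrt(2)*p - 28*sqrt(2)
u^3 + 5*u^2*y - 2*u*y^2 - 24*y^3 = (u - 2*y)*(u + 3*y)*(u + 4*y)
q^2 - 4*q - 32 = (q - 8)*(q + 4)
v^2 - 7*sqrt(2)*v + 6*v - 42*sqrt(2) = (v + 6)*(v - 7*sqrt(2))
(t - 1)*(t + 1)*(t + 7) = t^3 + 7*t^2 - t - 7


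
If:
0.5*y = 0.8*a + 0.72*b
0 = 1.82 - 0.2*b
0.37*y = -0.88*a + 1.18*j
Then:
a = 0.625*y - 8.19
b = 9.10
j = 0.779661016949153*y - 6.10779661016949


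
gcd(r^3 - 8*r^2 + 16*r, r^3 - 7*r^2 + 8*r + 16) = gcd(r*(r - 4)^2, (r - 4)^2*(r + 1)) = r^2 - 8*r + 16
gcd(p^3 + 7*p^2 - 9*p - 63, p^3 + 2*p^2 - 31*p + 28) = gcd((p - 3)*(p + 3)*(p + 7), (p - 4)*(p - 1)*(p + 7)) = p + 7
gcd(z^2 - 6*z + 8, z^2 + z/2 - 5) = z - 2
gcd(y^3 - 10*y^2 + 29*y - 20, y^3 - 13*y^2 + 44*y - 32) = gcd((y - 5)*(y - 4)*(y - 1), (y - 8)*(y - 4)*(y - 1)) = y^2 - 5*y + 4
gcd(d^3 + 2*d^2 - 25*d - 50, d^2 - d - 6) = d + 2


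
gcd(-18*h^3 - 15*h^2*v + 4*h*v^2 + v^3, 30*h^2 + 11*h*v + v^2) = 6*h + v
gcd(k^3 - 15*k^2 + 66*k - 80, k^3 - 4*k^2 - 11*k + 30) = k^2 - 7*k + 10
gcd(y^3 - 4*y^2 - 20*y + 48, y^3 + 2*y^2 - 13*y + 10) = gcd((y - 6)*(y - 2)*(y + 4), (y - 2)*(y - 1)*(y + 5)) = y - 2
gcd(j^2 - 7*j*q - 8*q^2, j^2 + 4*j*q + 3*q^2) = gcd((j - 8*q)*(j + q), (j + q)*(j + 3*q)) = j + q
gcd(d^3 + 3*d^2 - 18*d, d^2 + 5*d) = d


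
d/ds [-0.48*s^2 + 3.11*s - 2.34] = 3.11 - 0.96*s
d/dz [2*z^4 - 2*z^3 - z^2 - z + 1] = 8*z^3 - 6*z^2 - 2*z - 1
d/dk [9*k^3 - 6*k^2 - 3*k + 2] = 27*k^2 - 12*k - 3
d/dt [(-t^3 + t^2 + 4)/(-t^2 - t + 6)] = (t^2 + 6*t + 1)/(t^2 + 6*t + 9)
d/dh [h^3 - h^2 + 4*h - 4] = 3*h^2 - 2*h + 4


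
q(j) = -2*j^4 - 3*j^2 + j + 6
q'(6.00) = -1763.00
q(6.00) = -2688.00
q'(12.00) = -13895.00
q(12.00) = -41886.00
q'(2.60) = -155.21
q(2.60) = -103.08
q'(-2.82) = 197.33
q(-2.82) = -147.16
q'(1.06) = -14.89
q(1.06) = 1.16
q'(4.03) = -546.79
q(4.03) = -566.23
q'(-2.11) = 88.81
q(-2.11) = -49.11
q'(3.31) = -308.98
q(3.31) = -263.63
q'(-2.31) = 113.47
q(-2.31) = -69.27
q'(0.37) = -1.63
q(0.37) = 5.92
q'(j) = -8*j^3 - 6*j + 1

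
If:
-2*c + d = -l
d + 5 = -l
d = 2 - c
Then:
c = -5/2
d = 9/2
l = -19/2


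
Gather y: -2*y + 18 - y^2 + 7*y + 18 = -y^2 + 5*y + 36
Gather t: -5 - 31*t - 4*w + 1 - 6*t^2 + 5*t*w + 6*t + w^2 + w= -6*t^2 + t*(5*w - 25) + w^2 - 3*w - 4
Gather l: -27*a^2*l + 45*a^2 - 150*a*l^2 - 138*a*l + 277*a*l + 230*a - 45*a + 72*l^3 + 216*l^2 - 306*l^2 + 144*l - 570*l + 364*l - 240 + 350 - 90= 45*a^2 + 185*a + 72*l^3 + l^2*(-150*a - 90) + l*(-27*a^2 + 139*a - 62) + 20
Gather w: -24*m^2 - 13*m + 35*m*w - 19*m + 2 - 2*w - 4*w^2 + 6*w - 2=-24*m^2 - 32*m - 4*w^2 + w*(35*m + 4)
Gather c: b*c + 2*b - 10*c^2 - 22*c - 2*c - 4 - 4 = 2*b - 10*c^2 + c*(b - 24) - 8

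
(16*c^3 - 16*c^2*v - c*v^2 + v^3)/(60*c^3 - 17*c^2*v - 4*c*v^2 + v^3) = (4*c^2 - 5*c*v + v^2)/(15*c^2 - 8*c*v + v^2)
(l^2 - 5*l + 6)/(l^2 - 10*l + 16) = (l - 3)/(l - 8)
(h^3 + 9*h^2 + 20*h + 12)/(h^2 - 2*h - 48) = (h^2 + 3*h + 2)/(h - 8)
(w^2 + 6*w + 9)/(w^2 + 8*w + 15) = (w + 3)/(w + 5)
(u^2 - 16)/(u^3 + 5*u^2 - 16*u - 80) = 1/(u + 5)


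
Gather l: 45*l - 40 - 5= 45*l - 45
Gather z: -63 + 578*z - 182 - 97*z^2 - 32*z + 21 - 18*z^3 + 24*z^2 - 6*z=-18*z^3 - 73*z^2 + 540*z - 224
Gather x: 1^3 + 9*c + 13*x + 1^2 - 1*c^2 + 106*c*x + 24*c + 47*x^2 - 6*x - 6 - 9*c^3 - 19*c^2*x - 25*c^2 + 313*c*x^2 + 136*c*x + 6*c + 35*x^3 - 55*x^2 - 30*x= -9*c^3 - 26*c^2 + 39*c + 35*x^3 + x^2*(313*c - 8) + x*(-19*c^2 + 242*c - 23) - 4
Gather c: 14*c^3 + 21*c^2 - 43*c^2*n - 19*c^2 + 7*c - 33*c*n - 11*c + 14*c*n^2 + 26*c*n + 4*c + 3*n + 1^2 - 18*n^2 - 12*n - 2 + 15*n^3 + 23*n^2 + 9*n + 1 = 14*c^3 + c^2*(2 - 43*n) + c*(14*n^2 - 7*n) + 15*n^3 + 5*n^2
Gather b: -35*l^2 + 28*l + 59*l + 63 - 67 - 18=-35*l^2 + 87*l - 22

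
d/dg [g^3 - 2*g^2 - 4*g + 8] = 3*g^2 - 4*g - 4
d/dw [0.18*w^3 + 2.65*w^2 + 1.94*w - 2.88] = 0.54*w^2 + 5.3*w + 1.94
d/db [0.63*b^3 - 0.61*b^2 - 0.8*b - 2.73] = 1.89*b^2 - 1.22*b - 0.8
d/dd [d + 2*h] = 1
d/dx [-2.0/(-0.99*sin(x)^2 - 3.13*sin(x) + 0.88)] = -(3.96*sin(x) + 6.26)*cos(x)/(0.99*sin(x)^2 + 3.13*sin(x) - 0.88)^2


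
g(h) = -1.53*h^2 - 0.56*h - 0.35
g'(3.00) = -9.74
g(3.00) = -15.80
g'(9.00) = -28.10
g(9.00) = -129.32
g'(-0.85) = 2.04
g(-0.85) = -0.98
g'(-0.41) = 0.69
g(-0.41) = -0.38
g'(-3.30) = 9.54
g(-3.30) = -15.16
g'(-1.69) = 4.61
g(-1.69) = -3.77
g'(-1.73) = 4.73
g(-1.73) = -3.96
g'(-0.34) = 0.48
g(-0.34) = -0.34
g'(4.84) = -15.37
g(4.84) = -38.90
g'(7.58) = -23.75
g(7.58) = -92.50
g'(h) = -3.06*h - 0.56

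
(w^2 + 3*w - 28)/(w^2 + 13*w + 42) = (w - 4)/(w + 6)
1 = 1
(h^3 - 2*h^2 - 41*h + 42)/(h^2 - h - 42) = h - 1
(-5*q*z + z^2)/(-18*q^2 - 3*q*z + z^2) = z*(5*q - z)/(18*q^2 + 3*q*z - z^2)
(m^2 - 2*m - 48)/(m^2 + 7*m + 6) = (m - 8)/(m + 1)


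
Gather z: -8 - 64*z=-64*z - 8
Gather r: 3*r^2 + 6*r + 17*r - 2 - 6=3*r^2 + 23*r - 8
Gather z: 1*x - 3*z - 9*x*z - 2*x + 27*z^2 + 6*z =-x + 27*z^2 + z*(3 - 9*x)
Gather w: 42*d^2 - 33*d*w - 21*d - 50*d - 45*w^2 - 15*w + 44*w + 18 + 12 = 42*d^2 - 71*d - 45*w^2 + w*(29 - 33*d) + 30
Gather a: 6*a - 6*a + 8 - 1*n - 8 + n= 0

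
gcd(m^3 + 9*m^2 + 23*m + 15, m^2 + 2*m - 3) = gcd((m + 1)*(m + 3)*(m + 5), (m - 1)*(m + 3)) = m + 3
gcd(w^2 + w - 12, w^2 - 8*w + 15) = w - 3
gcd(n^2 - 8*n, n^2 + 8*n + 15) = 1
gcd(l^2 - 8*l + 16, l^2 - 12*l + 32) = l - 4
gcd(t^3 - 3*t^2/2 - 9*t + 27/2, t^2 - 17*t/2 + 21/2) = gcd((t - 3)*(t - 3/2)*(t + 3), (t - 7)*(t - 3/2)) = t - 3/2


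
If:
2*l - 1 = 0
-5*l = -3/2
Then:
No Solution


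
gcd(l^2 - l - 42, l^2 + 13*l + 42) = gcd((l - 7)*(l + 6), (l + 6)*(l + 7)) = l + 6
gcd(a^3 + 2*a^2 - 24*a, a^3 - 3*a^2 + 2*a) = a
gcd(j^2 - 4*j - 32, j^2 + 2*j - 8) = j + 4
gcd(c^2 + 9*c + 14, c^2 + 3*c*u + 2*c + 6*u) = c + 2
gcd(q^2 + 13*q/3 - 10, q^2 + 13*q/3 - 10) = q^2 + 13*q/3 - 10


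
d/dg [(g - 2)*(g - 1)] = 2*g - 3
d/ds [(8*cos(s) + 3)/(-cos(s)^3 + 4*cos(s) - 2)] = 4*(103*sin(s) - 16*sin(2*s) - 9*sin(3*s) - 8*sin(4*s))/(13*cos(s) - cos(3*s) - 8)^2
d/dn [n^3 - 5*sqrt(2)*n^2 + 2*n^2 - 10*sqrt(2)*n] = 3*n^2 - 10*sqrt(2)*n + 4*n - 10*sqrt(2)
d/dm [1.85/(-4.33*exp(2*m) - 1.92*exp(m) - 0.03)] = (16.021*exp(m) + 3.552)*exp(m)/(4.33*exp(2*m) + 1.92*exp(m) + 0.03)^2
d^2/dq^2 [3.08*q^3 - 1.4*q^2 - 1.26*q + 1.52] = 18.48*q - 2.8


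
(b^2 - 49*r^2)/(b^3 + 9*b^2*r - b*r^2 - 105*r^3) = (-b + 7*r)/(-b^2 - 2*b*r + 15*r^2)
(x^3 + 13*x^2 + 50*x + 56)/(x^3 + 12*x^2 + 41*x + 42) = (x + 4)/(x + 3)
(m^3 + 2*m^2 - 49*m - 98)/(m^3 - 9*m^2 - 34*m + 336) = (m^2 + 9*m + 14)/(m^2 - 2*m - 48)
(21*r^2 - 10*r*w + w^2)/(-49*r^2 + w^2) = (-3*r + w)/(7*r + w)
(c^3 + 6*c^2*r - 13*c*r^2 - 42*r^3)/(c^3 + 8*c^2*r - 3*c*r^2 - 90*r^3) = (c^2 + 9*c*r + 14*r^2)/(c^2 + 11*c*r + 30*r^2)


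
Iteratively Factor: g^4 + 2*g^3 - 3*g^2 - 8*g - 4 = (g + 1)*(g^3 + g^2 - 4*g - 4) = (g + 1)*(g + 2)*(g^2 - g - 2) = (g - 2)*(g + 1)*(g + 2)*(g + 1)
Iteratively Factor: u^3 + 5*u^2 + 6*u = (u + 3)*(u^2 + 2*u) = u*(u + 3)*(u + 2)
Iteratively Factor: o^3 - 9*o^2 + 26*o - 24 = (o - 2)*(o^2 - 7*o + 12) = (o - 4)*(o - 2)*(o - 3)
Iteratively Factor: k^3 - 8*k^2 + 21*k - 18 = (k - 2)*(k^2 - 6*k + 9) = (k - 3)*(k - 2)*(k - 3)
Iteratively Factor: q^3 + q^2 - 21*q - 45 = (q + 3)*(q^2 - 2*q - 15) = (q + 3)^2*(q - 5)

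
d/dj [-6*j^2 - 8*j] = -12*j - 8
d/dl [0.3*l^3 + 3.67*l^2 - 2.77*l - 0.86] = 0.9*l^2 + 7.34*l - 2.77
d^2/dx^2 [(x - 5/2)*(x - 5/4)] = 2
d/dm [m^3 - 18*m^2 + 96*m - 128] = 3*m^2 - 36*m + 96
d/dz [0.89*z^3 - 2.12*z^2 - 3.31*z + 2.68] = 2.67*z^2 - 4.24*z - 3.31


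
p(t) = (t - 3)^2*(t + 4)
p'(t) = (t - 3)^2 + (t + 4)*(2*t - 6) = (t - 3)*(3*t + 5)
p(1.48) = 12.66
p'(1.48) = -14.35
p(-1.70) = 50.81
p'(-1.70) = 0.47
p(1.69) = 9.76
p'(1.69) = -13.19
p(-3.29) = 28.09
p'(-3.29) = 30.63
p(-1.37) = 50.22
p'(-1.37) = -3.89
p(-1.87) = 50.52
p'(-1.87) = 2.97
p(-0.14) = 38.06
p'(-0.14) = -14.38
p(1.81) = 8.23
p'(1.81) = -12.41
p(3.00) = 0.00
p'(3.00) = 0.00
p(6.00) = 90.00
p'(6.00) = 69.00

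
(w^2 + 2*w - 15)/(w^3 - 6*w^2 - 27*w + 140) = (w - 3)/(w^2 - 11*w + 28)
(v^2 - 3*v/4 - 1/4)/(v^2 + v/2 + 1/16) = 4*(v - 1)/(4*v + 1)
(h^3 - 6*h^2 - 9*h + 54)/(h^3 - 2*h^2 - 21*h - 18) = (h - 3)/(h + 1)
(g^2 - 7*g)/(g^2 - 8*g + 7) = g/(g - 1)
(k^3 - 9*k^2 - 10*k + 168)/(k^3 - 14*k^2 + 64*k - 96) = (k^2 - 3*k - 28)/(k^2 - 8*k + 16)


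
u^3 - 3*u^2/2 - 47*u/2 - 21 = (u - 6)*(u + 1)*(u + 7/2)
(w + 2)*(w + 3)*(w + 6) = w^3 + 11*w^2 + 36*w + 36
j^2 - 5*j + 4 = (j - 4)*(j - 1)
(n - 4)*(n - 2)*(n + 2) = n^3 - 4*n^2 - 4*n + 16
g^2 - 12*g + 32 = (g - 8)*(g - 4)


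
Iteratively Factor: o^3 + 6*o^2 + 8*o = (o + 4)*(o^2 + 2*o) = (o + 2)*(o + 4)*(o)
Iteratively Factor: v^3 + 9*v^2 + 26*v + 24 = (v + 2)*(v^2 + 7*v + 12) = (v + 2)*(v + 4)*(v + 3)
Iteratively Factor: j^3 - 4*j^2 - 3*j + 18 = (j - 3)*(j^2 - j - 6) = (j - 3)*(j + 2)*(j - 3)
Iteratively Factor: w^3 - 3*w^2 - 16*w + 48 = (w - 3)*(w^2 - 16) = (w - 3)*(w + 4)*(w - 4)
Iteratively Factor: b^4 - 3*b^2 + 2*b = (b - 1)*(b^3 + b^2 - 2*b) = b*(b - 1)*(b^2 + b - 2) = b*(b - 1)^2*(b + 2)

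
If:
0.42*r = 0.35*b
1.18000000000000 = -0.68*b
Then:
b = -1.74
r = -1.45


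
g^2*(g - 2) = g^3 - 2*g^2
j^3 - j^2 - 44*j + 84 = (j - 6)*(j - 2)*(j + 7)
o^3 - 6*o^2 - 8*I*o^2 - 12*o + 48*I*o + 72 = (o - 6)*(o - 6*I)*(o - 2*I)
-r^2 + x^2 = (-r + x)*(r + x)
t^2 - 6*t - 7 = (t - 7)*(t + 1)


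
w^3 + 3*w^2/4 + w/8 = w*(w + 1/4)*(w + 1/2)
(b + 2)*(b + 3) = b^2 + 5*b + 6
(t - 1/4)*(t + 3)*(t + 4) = t^3 + 27*t^2/4 + 41*t/4 - 3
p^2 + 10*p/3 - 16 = (p - 8/3)*(p + 6)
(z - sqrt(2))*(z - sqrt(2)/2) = z^2 - 3*sqrt(2)*z/2 + 1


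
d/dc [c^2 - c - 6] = 2*c - 1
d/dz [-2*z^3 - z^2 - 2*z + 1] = -6*z^2 - 2*z - 2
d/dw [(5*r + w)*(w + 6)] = 5*r + 2*w + 6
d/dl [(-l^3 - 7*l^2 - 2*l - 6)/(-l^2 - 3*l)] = (l^4 + 6*l^3 + 19*l^2 - 12*l - 18)/(l^2*(l^2 + 6*l + 9))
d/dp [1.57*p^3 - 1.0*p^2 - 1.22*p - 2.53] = 4.71*p^2 - 2.0*p - 1.22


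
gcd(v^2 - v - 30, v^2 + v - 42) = v - 6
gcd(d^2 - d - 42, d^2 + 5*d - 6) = d + 6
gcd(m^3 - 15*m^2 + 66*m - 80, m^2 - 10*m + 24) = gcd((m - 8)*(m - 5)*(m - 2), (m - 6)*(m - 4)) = 1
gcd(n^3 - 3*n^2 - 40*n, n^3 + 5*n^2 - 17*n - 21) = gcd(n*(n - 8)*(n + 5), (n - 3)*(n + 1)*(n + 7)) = 1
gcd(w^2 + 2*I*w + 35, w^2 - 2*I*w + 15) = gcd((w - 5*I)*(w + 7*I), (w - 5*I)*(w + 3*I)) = w - 5*I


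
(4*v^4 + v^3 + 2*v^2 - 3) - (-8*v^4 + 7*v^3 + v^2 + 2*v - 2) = 12*v^4 - 6*v^3 + v^2 - 2*v - 1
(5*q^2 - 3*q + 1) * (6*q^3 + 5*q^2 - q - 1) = 30*q^5 + 7*q^4 - 14*q^3 + 3*q^2 + 2*q - 1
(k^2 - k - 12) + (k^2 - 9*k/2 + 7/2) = 2*k^2 - 11*k/2 - 17/2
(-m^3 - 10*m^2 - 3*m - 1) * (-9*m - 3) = 9*m^4 + 93*m^3 + 57*m^2 + 18*m + 3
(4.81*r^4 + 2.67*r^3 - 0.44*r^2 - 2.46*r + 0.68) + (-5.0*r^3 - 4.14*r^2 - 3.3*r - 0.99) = 4.81*r^4 - 2.33*r^3 - 4.58*r^2 - 5.76*r - 0.31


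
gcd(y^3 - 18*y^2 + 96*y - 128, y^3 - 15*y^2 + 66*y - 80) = y^2 - 10*y + 16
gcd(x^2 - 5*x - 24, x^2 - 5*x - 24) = x^2 - 5*x - 24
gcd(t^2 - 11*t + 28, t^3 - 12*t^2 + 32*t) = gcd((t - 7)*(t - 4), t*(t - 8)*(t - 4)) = t - 4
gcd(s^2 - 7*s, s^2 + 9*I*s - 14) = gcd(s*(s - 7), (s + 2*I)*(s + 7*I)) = 1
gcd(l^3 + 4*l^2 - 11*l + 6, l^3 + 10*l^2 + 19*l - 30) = l^2 + 5*l - 6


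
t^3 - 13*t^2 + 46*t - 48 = (t - 8)*(t - 3)*(t - 2)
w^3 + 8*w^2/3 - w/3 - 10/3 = (w - 1)*(w + 5/3)*(w + 2)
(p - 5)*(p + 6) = p^2 + p - 30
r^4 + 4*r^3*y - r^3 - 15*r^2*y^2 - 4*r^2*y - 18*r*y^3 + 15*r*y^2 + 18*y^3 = (r - 1)*(r - 3*y)*(r + y)*(r + 6*y)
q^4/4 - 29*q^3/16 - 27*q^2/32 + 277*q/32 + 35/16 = (q/4 + 1/2)*(q - 7)*(q - 5/2)*(q + 1/4)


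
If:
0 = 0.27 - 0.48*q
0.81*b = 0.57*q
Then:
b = 0.40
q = 0.56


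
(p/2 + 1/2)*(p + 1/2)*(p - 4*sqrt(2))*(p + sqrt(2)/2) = p^4/2 - 7*sqrt(2)*p^3/4 + 3*p^3/4 - 21*sqrt(2)*p^2/8 - 7*p^2/4 - 3*p - 7*sqrt(2)*p/8 - 1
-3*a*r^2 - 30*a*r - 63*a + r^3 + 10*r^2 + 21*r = (-3*a + r)*(r + 3)*(r + 7)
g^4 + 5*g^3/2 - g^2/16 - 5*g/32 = g*(g - 1/4)*(g + 1/4)*(g + 5/2)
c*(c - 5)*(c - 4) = c^3 - 9*c^2 + 20*c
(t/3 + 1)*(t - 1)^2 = t^3/3 + t^2/3 - 5*t/3 + 1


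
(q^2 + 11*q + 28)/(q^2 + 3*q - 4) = (q + 7)/(q - 1)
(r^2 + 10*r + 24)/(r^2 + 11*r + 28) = (r + 6)/(r + 7)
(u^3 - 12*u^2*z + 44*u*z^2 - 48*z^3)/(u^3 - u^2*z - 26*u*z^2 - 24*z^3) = (u^2 - 6*u*z + 8*z^2)/(u^2 + 5*u*z + 4*z^2)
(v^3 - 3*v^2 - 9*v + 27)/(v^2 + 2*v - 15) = (v^2 - 9)/(v + 5)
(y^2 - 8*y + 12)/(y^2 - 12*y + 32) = (y^2 - 8*y + 12)/(y^2 - 12*y + 32)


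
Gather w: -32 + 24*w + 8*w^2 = 8*w^2 + 24*w - 32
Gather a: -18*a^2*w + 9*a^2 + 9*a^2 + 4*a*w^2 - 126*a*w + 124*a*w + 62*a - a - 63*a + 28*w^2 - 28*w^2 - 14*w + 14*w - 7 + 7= a^2*(18 - 18*w) + a*(4*w^2 - 2*w - 2)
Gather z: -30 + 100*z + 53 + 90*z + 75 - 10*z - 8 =180*z + 90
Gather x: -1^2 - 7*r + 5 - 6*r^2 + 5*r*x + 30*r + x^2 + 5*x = -6*r^2 + 23*r + x^2 + x*(5*r + 5) + 4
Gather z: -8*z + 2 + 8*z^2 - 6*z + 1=8*z^2 - 14*z + 3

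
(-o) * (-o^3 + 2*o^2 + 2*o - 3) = o^4 - 2*o^3 - 2*o^2 + 3*o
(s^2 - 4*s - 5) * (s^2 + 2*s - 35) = s^4 - 2*s^3 - 48*s^2 + 130*s + 175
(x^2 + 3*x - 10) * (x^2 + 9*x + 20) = x^4 + 12*x^3 + 37*x^2 - 30*x - 200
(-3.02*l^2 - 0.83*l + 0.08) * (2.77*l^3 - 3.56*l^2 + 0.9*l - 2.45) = -8.3654*l^5 + 8.4521*l^4 + 0.4584*l^3 + 6.3672*l^2 + 2.1055*l - 0.196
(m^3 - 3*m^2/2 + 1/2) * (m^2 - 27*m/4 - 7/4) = m^5 - 33*m^4/4 + 67*m^3/8 + 25*m^2/8 - 27*m/8 - 7/8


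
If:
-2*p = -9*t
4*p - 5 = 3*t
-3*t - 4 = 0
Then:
No Solution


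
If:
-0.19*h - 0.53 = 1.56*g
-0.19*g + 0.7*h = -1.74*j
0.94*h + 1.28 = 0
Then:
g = -0.17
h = -1.36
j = 0.53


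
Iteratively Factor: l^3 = (l)*(l^2) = l^2*(l)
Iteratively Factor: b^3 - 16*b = (b - 4)*(b^2 + 4*b) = (b - 4)*(b + 4)*(b)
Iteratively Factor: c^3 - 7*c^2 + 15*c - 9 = (c - 1)*(c^2 - 6*c + 9) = (c - 3)*(c - 1)*(c - 3)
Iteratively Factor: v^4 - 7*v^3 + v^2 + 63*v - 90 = (v + 3)*(v^3 - 10*v^2 + 31*v - 30) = (v - 3)*(v + 3)*(v^2 - 7*v + 10) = (v - 5)*(v - 3)*(v + 3)*(v - 2)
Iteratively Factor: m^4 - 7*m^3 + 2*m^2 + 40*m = (m - 5)*(m^3 - 2*m^2 - 8*m) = (m - 5)*(m + 2)*(m^2 - 4*m) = (m - 5)*(m - 4)*(m + 2)*(m)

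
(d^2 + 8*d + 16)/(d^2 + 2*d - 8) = (d + 4)/(d - 2)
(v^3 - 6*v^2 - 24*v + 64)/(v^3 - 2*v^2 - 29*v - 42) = (-v^3 + 6*v^2 + 24*v - 64)/(-v^3 + 2*v^2 + 29*v + 42)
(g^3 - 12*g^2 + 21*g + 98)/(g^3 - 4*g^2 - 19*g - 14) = (g - 7)/(g + 1)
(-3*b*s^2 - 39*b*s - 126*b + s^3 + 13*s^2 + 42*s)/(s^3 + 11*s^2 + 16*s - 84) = (-3*b + s)/(s - 2)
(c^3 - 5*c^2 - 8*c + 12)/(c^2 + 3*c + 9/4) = 4*(c^3 - 5*c^2 - 8*c + 12)/(4*c^2 + 12*c + 9)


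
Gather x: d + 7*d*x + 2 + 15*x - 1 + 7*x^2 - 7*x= d + 7*x^2 + x*(7*d + 8) + 1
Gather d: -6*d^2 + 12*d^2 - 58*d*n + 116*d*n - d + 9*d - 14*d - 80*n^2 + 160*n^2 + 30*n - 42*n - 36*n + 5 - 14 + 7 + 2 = 6*d^2 + d*(58*n - 6) + 80*n^2 - 48*n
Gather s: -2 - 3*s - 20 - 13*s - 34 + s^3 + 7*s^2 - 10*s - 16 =s^3 + 7*s^2 - 26*s - 72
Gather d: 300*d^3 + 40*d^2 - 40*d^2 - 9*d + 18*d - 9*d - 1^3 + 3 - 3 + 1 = 300*d^3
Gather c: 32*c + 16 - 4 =32*c + 12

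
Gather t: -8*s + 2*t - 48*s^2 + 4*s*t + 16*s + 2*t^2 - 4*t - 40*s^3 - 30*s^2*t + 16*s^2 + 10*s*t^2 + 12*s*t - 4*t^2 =-40*s^3 - 32*s^2 + 8*s + t^2*(10*s - 2) + t*(-30*s^2 + 16*s - 2)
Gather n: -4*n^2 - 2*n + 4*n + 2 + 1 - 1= -4*n^2 + 2*n + 2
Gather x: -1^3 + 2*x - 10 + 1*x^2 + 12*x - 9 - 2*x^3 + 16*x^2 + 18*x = -2*x^3 + 17*x^2 + 32*x - 20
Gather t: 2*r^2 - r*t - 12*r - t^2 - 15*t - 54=2*r^2 - 12*r - t^2 + t*(-r - 15) - 54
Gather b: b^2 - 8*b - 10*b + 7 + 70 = b^2 - 18*b + 77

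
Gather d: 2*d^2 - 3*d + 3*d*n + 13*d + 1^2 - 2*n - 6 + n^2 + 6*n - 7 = 2*d^2 + d*(3*n + 10) + n^2 + 4*n - 12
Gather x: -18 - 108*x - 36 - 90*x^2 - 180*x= -90*x^2 - 288*x - 54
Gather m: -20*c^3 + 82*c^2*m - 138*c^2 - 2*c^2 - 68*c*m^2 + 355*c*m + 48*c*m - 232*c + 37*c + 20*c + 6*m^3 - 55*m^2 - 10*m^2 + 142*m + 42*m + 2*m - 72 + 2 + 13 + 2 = -20*c^3 - 140*c^2 - 175*c + 6*m^3 + m^2*(-68*c - 65) + m*(82*c^2 + 403*c + 186) - 55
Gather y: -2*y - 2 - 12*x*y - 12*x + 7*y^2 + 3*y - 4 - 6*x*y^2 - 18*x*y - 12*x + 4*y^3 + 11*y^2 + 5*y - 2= -24*x + 4*y^3 + y^2*(18 - 6*x) + y*(6 - 30*x) - 8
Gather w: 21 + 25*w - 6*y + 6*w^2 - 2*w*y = 6*w^2 + w*(25 - 2*y) - 6*y + 21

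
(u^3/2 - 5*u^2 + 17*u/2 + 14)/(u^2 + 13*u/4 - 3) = 2*(u^3 - 10*u^2 + 17*u + 28)/(4*u^2 + 13*u - 12)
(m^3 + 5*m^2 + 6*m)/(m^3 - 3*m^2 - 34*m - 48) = m/(m - 8)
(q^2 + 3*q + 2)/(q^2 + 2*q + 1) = (q + 2)/(q + 1)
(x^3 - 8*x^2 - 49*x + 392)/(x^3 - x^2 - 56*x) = (x - 7)/x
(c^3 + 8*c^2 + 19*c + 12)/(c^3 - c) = (c^2 + 7*c + 12)/(c*(c - 1))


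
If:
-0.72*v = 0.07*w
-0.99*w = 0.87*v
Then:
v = 0.00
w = 0.00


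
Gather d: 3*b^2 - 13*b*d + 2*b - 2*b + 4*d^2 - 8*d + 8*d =3*b^2 - 13*b*d + 4*d^2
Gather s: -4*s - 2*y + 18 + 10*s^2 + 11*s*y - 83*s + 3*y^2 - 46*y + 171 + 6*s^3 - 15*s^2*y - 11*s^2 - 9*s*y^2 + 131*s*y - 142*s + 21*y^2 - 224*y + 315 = 6*s^3 + s^2*(-15*y - 1) + s*(-9*y^2 + 142*y - 229) + 24*y^2 - 272*y + 504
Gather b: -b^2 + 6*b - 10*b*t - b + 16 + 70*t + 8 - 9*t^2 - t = -b^2 + b*(5 - 10*t) - 9*t^2 + 69*t + 24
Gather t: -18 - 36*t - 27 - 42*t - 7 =-78*t - 52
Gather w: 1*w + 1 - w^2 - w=1 - w^2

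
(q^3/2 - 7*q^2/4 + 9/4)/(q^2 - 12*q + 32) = (2*q^3 - 7*q^2 + 9)/(4*(q^2 - 12*q + 32))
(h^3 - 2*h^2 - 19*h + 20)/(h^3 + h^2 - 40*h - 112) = (h^2 - 6*h + 5)/(h^2 - 3*h - 28)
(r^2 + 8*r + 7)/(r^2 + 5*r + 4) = (r + 7)/(r + 4)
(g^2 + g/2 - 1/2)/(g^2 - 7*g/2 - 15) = (-2*g^2 - g + 1)/(-2*g^2 + 7*g + 30)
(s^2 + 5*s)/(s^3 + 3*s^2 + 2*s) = (s + 5)/(s^2 + 3*s + 2)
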